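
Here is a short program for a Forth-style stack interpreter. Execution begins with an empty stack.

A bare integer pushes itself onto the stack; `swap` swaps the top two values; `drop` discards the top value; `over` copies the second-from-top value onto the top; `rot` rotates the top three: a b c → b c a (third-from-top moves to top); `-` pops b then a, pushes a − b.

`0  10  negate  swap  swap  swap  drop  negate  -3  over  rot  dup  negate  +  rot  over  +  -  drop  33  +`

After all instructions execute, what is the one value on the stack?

0       0
10      0 10
negate  0 -10
swap    -10 0
swap    0 -10
swap    -10 0
drop    -10
negate  10
-3      10 -3
over    10 -3 10
rot     -3 10 10
dup     -3 10 10 10
negate  -3 10 10 -10
+       -3 10 0
rot     10 0 -3
over    10 0 -3 0
+       10 0 -3
-       10 3
drop    10
33      10 33
+       43

43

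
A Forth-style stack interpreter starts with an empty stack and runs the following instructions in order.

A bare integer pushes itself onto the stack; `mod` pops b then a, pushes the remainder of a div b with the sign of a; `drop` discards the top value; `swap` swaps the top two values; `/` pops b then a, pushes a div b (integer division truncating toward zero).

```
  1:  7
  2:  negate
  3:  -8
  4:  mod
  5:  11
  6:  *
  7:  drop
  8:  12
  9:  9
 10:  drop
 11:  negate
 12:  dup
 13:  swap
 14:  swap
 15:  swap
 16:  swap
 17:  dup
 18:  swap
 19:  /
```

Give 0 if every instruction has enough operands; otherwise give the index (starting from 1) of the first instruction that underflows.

0

7      -> 7
negate -> -7
-8     -> -7 -8
mod    -> -7
11     -> -7 11
*      -> -77
drop   -> (empty)
12     -> 12
9      -> 12 9
drop   -> 12
negate -> -12
dup    -> -12 -12
swap   -> -12 -12
swap   -> -12 -12
swap   -> -12 -12
swap   -> -12 -12
dup    -> -12 -12 -12
swap   -> -12 -12 -12
/      -> -12 1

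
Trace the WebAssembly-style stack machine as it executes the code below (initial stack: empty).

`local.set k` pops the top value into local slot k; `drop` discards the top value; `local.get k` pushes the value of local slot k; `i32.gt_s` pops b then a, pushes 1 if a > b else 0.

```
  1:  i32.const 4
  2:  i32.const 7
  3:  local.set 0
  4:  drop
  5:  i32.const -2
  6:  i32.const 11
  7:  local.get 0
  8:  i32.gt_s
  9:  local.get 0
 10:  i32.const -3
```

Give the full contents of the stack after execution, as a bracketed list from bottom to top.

[-2, 1, 7, -3]

i32.const 4  -> 4
i32.const 7  -> 4 7
local.set 0  -> 4
drop         -> (empty)
i32.const -2 -> -2
i32.const 11 -> -2 11
local.get 0  -> -2 11 7
i32.gt_s     -> -2 1
local.get 0  -> -2 1 7
i32.const -3 -> -2 1 7 -3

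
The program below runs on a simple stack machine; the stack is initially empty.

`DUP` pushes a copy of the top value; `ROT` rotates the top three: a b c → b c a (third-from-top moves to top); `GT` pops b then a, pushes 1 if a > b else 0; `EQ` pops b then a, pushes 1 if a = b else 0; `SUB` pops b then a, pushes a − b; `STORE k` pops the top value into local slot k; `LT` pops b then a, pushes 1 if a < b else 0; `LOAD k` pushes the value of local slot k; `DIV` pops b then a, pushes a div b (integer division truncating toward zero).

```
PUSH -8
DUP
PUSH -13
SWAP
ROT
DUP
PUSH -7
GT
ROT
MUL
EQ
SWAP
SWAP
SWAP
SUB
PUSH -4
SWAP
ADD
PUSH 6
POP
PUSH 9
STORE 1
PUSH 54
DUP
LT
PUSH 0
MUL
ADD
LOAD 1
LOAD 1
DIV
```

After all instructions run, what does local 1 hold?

PUSH -8   -8
DUP       -8 -8
PUSH -13  -8 -8 -13
SWAP      -8 -13 -8
ROT       -13 -8 -8
DUP       -13 -8 -8 -8
PUSH -7   -13 -8 -8 -8 -7
GT        -13 -8 -8 0
ROT       -13 -8 0 -8
MUL       -13 -8 0
EQ        -13 0
SWAP      0 -13
SWAP      -13 0
SWAP      0 -13
SUB       13
PUSH -4   13 -4
SWAP      -4 13
ADD       9
PUSH 6    9 6
POP       9
PUSH 9    9 9
STORE 1   9
PUSH 54   9 54
DUP       9 54 54
LT        9 0
PUSH 0    9 0 0
MUL       9 0
ADD       9
LOAD 1    9 9
LOAD 1    9 9 9
DIV       9 1

9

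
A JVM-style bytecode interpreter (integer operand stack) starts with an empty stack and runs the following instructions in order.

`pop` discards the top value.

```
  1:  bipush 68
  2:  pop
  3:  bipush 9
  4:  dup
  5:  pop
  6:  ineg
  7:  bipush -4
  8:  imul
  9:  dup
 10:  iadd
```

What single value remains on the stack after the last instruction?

bipush 68 → 68
pop       → (empty)
bipush 9  → 9
dup       → 9 9
pop       → 9
ineg      → -9
bipush -4 → -9 -4
imul      → 36
dup       → 36 36
iadd      → 72

72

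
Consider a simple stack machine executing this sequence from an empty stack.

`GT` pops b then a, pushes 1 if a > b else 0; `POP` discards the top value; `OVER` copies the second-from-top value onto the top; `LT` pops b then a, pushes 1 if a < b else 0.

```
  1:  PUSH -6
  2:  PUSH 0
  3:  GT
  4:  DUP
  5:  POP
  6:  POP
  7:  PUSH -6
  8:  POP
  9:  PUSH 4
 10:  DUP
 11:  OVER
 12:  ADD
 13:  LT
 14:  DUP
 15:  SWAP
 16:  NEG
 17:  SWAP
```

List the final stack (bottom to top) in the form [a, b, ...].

[-1, 1]

PUSH -6 : [-6]
PUSH 0  : [-6, 0]
GT      : [0]
DUP     : [0, 0]
POP     : [0]
POP     : []
PUSH -6 : [-6]
POP     : []
PUSH 4  : [4]
DUP     : [4, 4]
OVER    : [4, 4, 4]
ADD     : [4, 8]
LT      : [1]
DUP     : [1, 1]
SWAP    : [1, 1]
NEG     : [1, -1]
SWAP    : [-1, 1]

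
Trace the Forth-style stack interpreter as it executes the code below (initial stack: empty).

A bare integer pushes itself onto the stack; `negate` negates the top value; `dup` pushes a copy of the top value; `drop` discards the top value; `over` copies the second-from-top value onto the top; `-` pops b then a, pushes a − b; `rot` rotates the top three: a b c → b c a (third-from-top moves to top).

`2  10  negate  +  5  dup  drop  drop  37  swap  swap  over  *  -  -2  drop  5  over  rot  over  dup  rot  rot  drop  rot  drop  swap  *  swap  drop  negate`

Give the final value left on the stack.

2      → 2
10     → 2 10
negate → 2 -10
+      → -8
5      → -8 5
dup    → -8 5 5
drop   → -8 5
drop   → -8
37     → -8 37
swap   → 37 -8
swap   → -8 37
over   → -8 37 -8
*      → -8 -296
-      → 288
-2     → 288 -2
drop   → 288
5      → 288 5
over   → 288 5 288
rot    → 5 288 288
over   → 5 288 288 288
dup    → 5 288 288 288 288
rot    → 5 288 288 288 288
rot    → 5 288 288 288 288
drop   → 5 288 288 288
rot    → 5 288 288 288
drop   → 5 288 288
swap   → 5 288 288
*      → 5 82944
swap   → 82944 5
drop   → 82944
negate → -82944

-82944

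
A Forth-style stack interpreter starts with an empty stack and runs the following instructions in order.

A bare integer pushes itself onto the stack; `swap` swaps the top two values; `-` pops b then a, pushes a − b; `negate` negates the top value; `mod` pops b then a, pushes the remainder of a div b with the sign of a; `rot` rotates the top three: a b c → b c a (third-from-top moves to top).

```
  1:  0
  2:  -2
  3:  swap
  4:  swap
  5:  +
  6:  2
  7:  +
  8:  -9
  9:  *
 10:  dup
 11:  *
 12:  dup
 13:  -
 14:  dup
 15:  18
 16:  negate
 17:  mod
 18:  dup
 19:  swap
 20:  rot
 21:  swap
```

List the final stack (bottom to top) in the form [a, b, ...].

[0, 0, 0]

0      -> 0
-2     -> 0 -2
swap   -> -2 0
swap   -> 0 -2
+      -> -2
2      -> -2 2
+      -> 0
-9     -> 0 -9
*      -> 0
dup    -> 0 0
*      -> 0
dup    -> 0 0
-      -> 0
dup    -> 0 0
18     -> 0 0 18
negate -> 0 0 -18
mod    -> 0 0
dup    -> 0 0 0
swap   -> 0 0 0
rot    -> 0 0 0
swap   -> 0 0 0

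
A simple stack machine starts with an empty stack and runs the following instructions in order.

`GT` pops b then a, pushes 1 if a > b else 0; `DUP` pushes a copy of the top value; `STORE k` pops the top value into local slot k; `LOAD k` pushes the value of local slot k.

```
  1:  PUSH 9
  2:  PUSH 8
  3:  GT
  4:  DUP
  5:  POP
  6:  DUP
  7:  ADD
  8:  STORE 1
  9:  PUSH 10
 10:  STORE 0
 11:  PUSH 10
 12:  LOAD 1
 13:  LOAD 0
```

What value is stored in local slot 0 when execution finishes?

10

PUSH 9  -> 9
PUSH 8  -> 9 8
GT      -> 1
DUP     -> 1 1
POP     -> 1
DUP     -> 1 1
ADD     -> 2
STORE 1 -> (empty)
PUSH 10 -> 10
STORE 0 -> (empty)
PUSH 10 -> 10
LOAD 1  -> 10 2
LOAD 0  -> 10 2 10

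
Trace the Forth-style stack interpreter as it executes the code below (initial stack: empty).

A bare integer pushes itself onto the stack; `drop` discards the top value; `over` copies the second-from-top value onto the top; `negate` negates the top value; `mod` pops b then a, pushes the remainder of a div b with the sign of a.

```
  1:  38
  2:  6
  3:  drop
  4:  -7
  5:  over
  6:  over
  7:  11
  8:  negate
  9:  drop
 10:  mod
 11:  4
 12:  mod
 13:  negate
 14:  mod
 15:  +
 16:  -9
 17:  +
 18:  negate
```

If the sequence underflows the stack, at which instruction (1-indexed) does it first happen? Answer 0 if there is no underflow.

38     -> 38
6      -> 38 6
drop   -> 38
-7     -> 38 -7
over   -> 38 -7 38
over   -> 38 -7 38 -7
11     -> 38 -7 38 -7 11
negate -> 38 -7 38 -7 -11
drop   -> 38 -7 38 -7
mod    -> 38 -7 3
4      -> 38 -7 3 4
mod    -> 38 -7 3
negate -> 38 -7 -3
mod    -> 38 -1
+      -> 37
-9     -> 37 -9
+      -> 28
negate -> -28

0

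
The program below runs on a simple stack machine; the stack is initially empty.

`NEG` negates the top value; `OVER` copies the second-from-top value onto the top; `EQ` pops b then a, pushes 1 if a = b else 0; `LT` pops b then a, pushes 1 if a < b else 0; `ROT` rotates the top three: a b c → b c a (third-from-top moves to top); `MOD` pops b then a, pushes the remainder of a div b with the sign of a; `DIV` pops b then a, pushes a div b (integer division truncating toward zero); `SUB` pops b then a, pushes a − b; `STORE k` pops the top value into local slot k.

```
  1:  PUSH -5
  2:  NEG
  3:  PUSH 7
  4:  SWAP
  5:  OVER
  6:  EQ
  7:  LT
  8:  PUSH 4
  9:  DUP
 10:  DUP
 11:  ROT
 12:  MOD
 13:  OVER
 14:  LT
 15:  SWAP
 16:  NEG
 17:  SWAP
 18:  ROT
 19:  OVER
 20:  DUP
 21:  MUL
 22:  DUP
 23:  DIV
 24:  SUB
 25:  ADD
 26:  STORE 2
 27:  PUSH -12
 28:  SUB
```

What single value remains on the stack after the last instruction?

8

PUSH -5   [-5]
NEG       [5]
PUSH 7    [5, 7]
SWAP      [7, 5]
OVER      [7, 5, 7]
EQ        [7, 0]
LT        [0]
PUSH 4    [0, 4]
DUP       [0, 4, 4]
DUP       [0, 4, 4, 4]
ROT       [0, 4, 4, 4]
MOD       [0, 4, 0]
OVER      [0, 4, 0, 4]
LT        [0, 4, 1]
SWAP      [0, 1, 4]
NEG       [0, 1, -4]
SWAP      [0, -4, 1]
ROT       [-4, 1, 0]
OVER      [-4, 1, 0, 1]
DUP       [-4, 1, 0, 1, 1]
MUL       [-4, 1, 0, 1]
DUP       [-4, 1, 0, 1, 1]
DIV       [-4, 1, 0, 1]
SUB       [-4, 1, -1]
ADD       [-4, 0]
STORE 2   [-4]
PUSH -12  [-4, -12]
SUB       [8]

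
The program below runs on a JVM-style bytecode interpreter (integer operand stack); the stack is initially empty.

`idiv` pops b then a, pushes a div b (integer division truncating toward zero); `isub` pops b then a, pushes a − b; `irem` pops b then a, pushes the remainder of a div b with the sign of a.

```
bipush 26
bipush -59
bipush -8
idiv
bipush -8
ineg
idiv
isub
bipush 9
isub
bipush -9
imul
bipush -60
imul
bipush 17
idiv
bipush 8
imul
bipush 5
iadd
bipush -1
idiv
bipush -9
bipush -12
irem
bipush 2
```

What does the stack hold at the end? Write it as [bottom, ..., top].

[-4325, -9, 2]

bipush 26   [26]
bipush -59  [26, -59]
bipush -8   [26, -59, -8]
idiv        [26, 7]
bipush -8   [26, 7, -8]
ineg        [26, 7, 8]
idiv        [26, 0]
isub        [26]
bipush 9    [26, 9]
isub        [17]
bipush -9   [17, -9]
imul        [-153]
bipush -60  [-153, -60]
imul        [9180]
bipush 17   [9180, 17]
idiv        [540]
bipush 8    [540, 8]
imul        [4320]
bipush 5    [4320, 5]
iadd        [4325]
bipush -1   [4325, -1]
idiv        [-4325]
bipush -9   [-4325, -9]
bipush -12  [-4325, -9, -12]
irem        [-4325, -9]
bipush 2    [-4325, -9, 2]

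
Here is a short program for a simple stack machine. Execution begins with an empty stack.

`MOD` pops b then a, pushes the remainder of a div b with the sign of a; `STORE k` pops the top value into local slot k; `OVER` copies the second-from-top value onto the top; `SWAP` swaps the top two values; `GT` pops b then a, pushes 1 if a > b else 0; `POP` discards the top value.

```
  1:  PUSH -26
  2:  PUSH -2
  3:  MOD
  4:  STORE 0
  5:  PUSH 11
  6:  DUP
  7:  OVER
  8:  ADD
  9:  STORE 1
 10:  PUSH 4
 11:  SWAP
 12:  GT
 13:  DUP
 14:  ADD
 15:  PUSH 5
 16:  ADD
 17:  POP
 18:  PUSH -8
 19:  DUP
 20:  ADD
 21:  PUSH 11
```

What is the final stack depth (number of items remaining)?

PUSH -26 : -26
PUSH -2  : -26 -2
MOD      : 0
STORE 0  : (empty)
PUSH 11  : 11
DUP      : 11 11
OVER     : 11 11 11
ADD      : 11 22
STORE 1  : 11
PUSH 4   : 11 4
SWAP     : 4 11
GT       : 0
DUP      : 0 0
ADD      : 0
PUSH 5   : 0 5
ADD      : 5
POP      : (empty)
PUSH -8  : -8
DUP      : -8 -8
ADD      : -16
PUSH 11  : -16 11

2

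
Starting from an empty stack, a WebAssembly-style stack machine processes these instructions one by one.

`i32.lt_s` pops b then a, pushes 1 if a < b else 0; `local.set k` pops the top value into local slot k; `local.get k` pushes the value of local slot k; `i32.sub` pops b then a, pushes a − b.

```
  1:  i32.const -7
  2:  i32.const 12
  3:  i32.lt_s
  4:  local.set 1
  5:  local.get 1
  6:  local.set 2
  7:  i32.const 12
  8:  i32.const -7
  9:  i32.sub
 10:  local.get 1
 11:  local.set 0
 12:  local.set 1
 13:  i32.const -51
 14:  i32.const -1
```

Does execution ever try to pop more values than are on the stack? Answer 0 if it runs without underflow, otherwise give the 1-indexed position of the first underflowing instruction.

i32.const -7  : [-7]
i32.const 12  : [-7, 12]
i32.lt_s      : [1]
local.set 1   : []
local.get 1   : [1]
local.set 2   : []
i32.const 12  : [12]
i32.const -7  : [12, -7]
i32.sub       : [19]
local.get 1   : [19, 1]
local.set 0   : [19]
local.set 1   : []
i32.const -51 : [-51]
i32.const -1  : [-51, -1]

0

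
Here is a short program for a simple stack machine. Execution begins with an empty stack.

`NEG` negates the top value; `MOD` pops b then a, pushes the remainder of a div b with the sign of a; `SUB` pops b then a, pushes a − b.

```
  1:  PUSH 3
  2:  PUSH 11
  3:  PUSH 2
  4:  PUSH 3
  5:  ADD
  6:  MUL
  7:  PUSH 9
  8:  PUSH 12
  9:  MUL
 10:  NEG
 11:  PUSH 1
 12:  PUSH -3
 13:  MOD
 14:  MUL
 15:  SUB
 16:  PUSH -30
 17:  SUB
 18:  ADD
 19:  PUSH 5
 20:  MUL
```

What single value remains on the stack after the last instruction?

980

PUSH 3    3
PUSH 11   3 11
PUSH 2    3 11 2
PUSH 3    3 11 2 3
ADD       3 11 5
MUL       3 55
PUSH 9    3 55 9
PUSH 12   3 55 9 12
MUL       3 55 108
NEG       3 55 -108
PUSH 1    3 55 -108 1
PUSH -3   3 55 -108 1 -3
MOD       3 55 -108 1
MUL       3 55 -108
SUB       3 163
PUSH -30  3 163 -30
SUB       3 193
ADD       196
PUSH 5    196 5
MUL       980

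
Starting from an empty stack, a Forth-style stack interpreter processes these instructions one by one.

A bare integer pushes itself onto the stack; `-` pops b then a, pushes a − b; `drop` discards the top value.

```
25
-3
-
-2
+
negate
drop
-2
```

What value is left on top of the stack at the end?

25     -> [25]
-3     -> [25, -3]
-      -> [28]
-2     -> [28, -2]
+      -> [26]
negate -> [-26]
drop   -> []
-2     -> [-2]

-2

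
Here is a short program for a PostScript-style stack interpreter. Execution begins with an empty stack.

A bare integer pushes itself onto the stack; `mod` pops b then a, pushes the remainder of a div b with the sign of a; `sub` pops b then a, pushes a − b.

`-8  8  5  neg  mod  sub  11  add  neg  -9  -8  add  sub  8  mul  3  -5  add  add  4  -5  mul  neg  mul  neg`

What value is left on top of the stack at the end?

-8  -> -8
8   -> -8 8
5   -> -8 8 5
neg -> -8 8 -5
mod -> -8 3
sub -> -11
11  -> -11 11
add -> 0
neg -> 0
-9  -> 0 -9
-8  -> 0 -9 -8
add -> 0 -17
sub -> 17
8   -> 17 8
mul -> 136
3   -> 136 3
-5  -> 136 3 -5
add -> 136 -2
add -> 134
4   -> 134 4
-5  -> 134 4 -5
mul -> 134 -20
neg -> 134 20
mul -> 2680
neg -> -2680

-2680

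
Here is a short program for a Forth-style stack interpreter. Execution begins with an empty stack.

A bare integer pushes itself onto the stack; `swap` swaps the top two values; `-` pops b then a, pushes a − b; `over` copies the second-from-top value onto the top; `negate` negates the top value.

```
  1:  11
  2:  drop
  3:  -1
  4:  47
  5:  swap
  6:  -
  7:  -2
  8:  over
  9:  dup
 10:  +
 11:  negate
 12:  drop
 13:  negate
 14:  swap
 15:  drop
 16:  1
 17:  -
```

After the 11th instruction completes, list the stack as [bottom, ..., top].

11     -> [11]
drop   -> []
-1     -> [-1]
47     -> [-1, 47]
swap   -> [47, -1]
-      -> [48]
-2     -> [48, -2]
over   -> [48, -2, 48]
dup    -> [48, -2, 48, 48]
+      -> [48, -2, 96]
negate -> [48, -2, -96]

[48, -2, -96]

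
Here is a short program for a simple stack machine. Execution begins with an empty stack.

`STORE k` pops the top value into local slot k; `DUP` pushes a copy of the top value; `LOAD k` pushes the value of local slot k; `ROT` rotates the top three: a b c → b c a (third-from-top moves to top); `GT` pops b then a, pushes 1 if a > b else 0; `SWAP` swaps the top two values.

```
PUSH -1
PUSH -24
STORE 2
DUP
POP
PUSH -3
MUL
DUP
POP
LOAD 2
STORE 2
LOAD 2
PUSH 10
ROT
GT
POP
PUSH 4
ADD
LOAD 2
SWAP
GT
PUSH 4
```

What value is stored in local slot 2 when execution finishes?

PUSH -1  : [-1]
PUSH -24 : [-1, -24]
STORE 2  : [-1]
DUP      : [-1, -1]
POP      : [-1]
PUSH -3  : [-1, -3]
MUL      : [3]
DUP      : [3, 3]
POP      : [3]
LOAD 2   : [3, -24]
STORE 2  : [3]
LOAD 2   : [3, -24]
PUSH 10  : [3, -24, 10]
ROT      : [-24, 10, 3]
GT       : [-24, 1]
POP      : [-24]
PUSH 4   : [-24, 4]
ADD      : [-20]
LOAD 2   : [-20, -24]
SWAP     : [-24, -20]
GT       : [0]
PUSH 4   : [0, 4]

-24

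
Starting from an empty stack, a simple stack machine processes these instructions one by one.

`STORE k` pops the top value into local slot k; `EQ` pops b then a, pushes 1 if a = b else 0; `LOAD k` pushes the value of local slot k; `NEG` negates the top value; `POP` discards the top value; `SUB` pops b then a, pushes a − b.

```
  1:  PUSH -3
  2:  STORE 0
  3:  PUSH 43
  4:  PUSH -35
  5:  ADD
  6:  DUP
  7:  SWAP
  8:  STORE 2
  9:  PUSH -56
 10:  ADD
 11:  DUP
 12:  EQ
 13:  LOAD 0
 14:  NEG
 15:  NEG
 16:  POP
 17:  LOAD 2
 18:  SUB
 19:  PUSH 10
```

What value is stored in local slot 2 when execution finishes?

8

PUSH -3  → -3
STORE 0  → (empty)
PUSH 43  → 43
PUSH -35 → 43 -35
ADD      → 8
DUP      → 8 8
SWAP     → 8 8
STORE 2  → 8
PUSH -56 → 8 -56
ADD      → -48
DUP      → -48 -48
EQ       → 1
LOAD 0   → 1 -3
NEG      → 1 3
NEG      → 1 -3
POP      → 1
LOAD 2   → 1 8
SUB      → -7
PUSH 10  → -7 10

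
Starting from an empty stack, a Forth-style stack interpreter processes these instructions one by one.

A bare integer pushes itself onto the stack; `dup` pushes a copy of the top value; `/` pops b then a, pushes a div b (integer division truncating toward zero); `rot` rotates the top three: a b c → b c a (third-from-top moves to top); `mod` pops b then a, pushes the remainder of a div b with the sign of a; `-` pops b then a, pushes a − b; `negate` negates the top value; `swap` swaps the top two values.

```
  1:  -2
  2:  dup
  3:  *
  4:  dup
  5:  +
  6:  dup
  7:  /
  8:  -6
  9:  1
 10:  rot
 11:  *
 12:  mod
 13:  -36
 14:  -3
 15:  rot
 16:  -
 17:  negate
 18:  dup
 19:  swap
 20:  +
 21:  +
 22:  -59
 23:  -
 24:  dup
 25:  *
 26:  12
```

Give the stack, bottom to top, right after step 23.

-2     -> -2
dup    -> -2 -2
*      -> 4
dup    -> 4 4
+      -> 8
dup    -> 8 8
/      -> 1
-6     -> 1 -6
1      -> 1 -6 1
rot    -> -6 1 1
*      -> -6 1
mod    -> 0
-36    -> 0 -36
-3     -> 0 -36 -3
rot    -> -36 -3 0
-      -> -36 -3
negate -> -36 3
dup    -> -36 3 3
swap   -> -36 3 3
+      -> -36 6
+      -> -30
-59    -> -30 -59
-      -> 29

[29]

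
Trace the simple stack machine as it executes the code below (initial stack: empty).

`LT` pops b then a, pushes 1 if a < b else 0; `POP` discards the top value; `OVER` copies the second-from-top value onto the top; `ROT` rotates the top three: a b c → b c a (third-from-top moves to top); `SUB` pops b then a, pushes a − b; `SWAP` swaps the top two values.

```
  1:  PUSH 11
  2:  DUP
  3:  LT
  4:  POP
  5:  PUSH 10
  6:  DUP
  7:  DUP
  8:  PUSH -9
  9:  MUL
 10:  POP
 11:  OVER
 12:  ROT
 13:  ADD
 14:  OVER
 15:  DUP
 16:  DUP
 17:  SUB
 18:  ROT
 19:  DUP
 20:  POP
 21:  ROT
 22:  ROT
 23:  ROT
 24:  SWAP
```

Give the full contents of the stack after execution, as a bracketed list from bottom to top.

PUSH 11 : 11
DUP     : 11 11
LT      : 0
POP     : (empty)
PUSH 10 : 10
DUP     : 10 10
DUP     : 10 10 10
PUSH -9 : 10 10 10 -9
MUL     : 10 10 -90
POP     : 10 10
OVER    : 10 10 10
ROT     : 10 10 10
ADD     : 10 20
OVER    : 10 20 10
DUP     : 10 20 10 10
DUP     : 10 20 10 10 10
SUB     : 10 20 10 0
ROT     : 10 10 0 20
DUP     : 10 10 0 20 20
POP     : 10 10 0 20
ROT     : 10 0 20 10
ROT     : 10 20 10 0
ROT     : 10 10 0 20
SWAP    : 10 10 20 0

[10, 10, 20, 0]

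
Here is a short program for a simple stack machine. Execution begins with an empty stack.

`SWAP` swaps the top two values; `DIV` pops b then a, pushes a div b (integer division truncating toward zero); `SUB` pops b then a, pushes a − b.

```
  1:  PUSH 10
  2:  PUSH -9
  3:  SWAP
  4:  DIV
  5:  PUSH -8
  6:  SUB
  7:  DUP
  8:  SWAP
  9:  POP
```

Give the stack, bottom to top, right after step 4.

PUSH 10  [10]
PUSH -9  [10, -9]
SWAP     [-9, 10]
DIV      [0]

[0]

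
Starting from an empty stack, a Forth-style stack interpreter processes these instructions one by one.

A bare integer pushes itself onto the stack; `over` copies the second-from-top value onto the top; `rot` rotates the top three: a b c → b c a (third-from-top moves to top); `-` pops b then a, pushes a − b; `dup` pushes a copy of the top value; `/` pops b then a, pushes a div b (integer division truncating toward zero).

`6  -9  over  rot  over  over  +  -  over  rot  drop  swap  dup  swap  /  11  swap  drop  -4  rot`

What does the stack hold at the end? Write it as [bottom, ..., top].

[-9, 11, -4, 6]

6    -> [6]
-9   -> [6, -9]
over -> [6, -9, 6]
rot  -> [-9, 6, 6]
over -> [-9, 6, 6, 6]
over -> [-9, 6, 6, 6, 6]
+    -> [-9, 6, 6, 12]
-    -> [-9, 6, -6]
over -> [-9, 6, -6, 6]
rot  -> [-9, -6, 6, 6]
drop -> [-9, -6, 6]
swap -> [-9, 6, -6]
dup  -> [-9, 6, -6, -6]
swap -> [-9, 6, -6, -6]
/    -> [-9, 6, 1]
11   -> [-9, 6, 1, 11]
swap -> [-9, 6, 11, 1]
drop -> [-9, 6, 11]
-4   -> [-9, 6, 11, -4]
rot  -> [-9, 11, -4, 6]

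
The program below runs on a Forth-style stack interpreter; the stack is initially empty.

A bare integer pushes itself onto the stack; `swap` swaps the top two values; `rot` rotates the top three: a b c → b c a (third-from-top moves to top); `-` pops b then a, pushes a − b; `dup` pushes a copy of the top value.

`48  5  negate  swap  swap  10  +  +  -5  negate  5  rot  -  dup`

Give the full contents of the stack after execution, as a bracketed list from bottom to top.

[5, -48, -48]

48      [48]
5       [48, 5]
negate  [48, -5]
swap    [-5, 48]
swap    [48, -5]
10      [48, -5, 10]
+       [48, 5]
+       [53]
-5      [53, -5]
negate  [53, 5]
5       [53, 5, 5]
rot     [5, 5, 53]
-       [5, -48]
dup     [5, -48, -48]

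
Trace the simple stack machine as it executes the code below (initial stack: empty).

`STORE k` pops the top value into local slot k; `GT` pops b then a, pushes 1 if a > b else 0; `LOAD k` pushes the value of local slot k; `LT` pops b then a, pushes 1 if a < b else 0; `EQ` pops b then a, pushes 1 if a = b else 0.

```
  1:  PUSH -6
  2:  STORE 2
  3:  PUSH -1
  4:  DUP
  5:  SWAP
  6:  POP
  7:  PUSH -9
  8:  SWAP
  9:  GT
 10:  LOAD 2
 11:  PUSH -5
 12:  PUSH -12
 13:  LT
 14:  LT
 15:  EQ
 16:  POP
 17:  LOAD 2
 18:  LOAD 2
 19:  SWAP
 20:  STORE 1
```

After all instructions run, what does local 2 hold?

PUSH -6  -> -6
STORE 2  -> (empty)
PUSH -1  -> -1
DUP      -> -1 -1
SWAP     -> -1 -1
POP      -> -1
PUSH -9  -> -1 -9
SWAP     -> -9 -1
GT       -> 0
LOAD 2   -> 0 -6
PUSH -5  -> 0 -6 -5
PUSH -12 -> 0 -6 -5 -12
LT       -> 0 -6 0
LT       -> 0 1
EQ       -> 0
POP      -> (empty)
LOAD 2   -> -6
LOAD 2   -> -6 -6
SWAP     -> -6 -6
STORE 1  -> -6

-6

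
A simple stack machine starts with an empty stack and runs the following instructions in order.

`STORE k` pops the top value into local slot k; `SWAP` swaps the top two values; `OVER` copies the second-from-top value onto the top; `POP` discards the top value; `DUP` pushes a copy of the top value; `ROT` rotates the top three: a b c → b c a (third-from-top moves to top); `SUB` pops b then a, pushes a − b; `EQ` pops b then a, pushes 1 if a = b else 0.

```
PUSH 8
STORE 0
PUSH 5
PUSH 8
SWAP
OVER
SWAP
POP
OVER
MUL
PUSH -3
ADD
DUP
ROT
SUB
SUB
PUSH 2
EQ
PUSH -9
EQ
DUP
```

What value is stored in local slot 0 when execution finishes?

PUSH 8  -> 8
STORE 0 -> (empty)
PUSH 5  -> 5
PUSH 8  -> 5 8
SWAP    -> 8 5
OVER    -> 8 5 8
SWAP    -> 8 8 5
POP     -> 8 8
OVER    -> 8 8 8
MUL     -> 8 64
PUSH -3 -> 8 64 -3
ADD     -> 8 61
DUP     -> 8 61 61
ROT     -> 61 61 8
SUB     -> 61 53
SUB     -> 8
PUSH 2  -> 8 2
EQ      -> 0
PUSH -9 -> 0 -9
EQ      -> 0
DUP     -> 0 0

8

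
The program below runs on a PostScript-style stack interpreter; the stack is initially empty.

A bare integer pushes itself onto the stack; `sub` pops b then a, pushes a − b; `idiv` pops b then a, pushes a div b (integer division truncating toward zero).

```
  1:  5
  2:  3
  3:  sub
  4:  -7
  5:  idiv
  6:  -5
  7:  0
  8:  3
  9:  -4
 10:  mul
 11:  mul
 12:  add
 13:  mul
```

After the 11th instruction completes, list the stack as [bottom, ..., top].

5    -> [5]
3    -> [5, 3]
sub  -> [2]
-7   -> [2, -7]
idiv -> [0]
-5   -> [0, -5]
0    -> [0, -5, 0]
3    -> [0, -5, 0, 3]
-4   -> [0, -5, 0, 3, -4]
mul  -> [0, -5, 0, -12]
mul  -> [0, -5, 0]

[0, -5, 0]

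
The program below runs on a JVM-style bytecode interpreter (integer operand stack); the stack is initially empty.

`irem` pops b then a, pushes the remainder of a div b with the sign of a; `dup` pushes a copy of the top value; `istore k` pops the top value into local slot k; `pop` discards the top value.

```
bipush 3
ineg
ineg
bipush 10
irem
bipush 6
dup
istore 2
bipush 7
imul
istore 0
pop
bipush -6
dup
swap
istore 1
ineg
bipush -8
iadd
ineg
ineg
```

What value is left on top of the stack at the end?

bipush 3  : [3]
ineg      : [-3]
ineg      : [3]
bipush 10 : [3, 10]
irem      : [3]
bipush 6  : [3, 6]
dup       : [3, 6, 6]
istore 2  : [3, 6]
bipush 7  : [3, 6, 7]
imul      : [3, 42]
istore 0  : [3]
pop       : []
bipush -6 : [-6]
dup       : [-6, -6]
swap      : [-6, -6]
istore 1  : [-6]
ineg      : [6]
bipush -8 : [6, -8]
iadd      : [-2]
ineg      : [2]
ineg      : [-2]

-2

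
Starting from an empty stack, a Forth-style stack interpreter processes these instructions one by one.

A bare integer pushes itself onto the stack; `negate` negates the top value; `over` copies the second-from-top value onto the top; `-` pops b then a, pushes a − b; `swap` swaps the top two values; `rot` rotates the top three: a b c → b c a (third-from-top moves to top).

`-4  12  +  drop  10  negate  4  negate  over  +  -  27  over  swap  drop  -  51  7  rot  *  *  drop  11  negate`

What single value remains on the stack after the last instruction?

-11

-4     -> [-4]
12     -> [-4, 12]
+      -> [8]
drop   -> []
10     -> [10]
negate -> [-10]
4      -> [-10, 4]
negate -> [-10, -4]
over   -> [-10, -4, -10]
+      -> [-10, -14]
-      -> [4]
27     -> [4, 27]
over   -> [4, 27, 4]
swap   -> [4, 4, 27]
drop   -> [4, 4]
-      -> [0]
51     -> [0, 51]
7      -> [0, 51, 7]
rot    -> [51, 7, 0]
*      -> [51, 0]
*      -> [0]
drop   -> []
11     -> [11]
negate -> [-11]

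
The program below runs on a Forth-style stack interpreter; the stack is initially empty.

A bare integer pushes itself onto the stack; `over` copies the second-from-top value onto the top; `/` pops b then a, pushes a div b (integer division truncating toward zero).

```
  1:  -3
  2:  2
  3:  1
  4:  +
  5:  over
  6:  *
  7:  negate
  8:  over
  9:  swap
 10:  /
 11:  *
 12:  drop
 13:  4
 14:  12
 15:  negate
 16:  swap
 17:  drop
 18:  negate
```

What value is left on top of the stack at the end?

-3      [-3]
2       [-3, 2]
1       [-3, 2, 1]
+       [-3, 3]
over    [-3, 3, -3]
*       [-3, -9]
negate  [-3, 9]
over    [-3, 9, -3]
swap    [-3, -3, 9]
/       [-3, 0]
*       [0]
drop    []
4       [4]
12      [4, 12]
negate  [4, -12]
swap    [-12, 4]
drop    [-12]
negate  [12]

12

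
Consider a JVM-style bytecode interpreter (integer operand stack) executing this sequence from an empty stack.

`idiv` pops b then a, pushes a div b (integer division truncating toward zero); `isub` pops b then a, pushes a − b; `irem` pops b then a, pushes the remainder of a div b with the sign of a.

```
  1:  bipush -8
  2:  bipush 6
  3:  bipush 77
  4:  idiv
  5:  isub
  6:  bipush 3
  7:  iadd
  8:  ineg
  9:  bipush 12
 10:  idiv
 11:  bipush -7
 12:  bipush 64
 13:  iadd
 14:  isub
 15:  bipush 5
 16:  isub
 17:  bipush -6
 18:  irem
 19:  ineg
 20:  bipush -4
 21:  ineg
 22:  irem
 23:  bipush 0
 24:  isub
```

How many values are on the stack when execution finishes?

1

bipush -8  -8
bipush 6   -8 6
bipush 77  -8 6 77
idiv       -8 0
isub       -8
bipush 3   -8 3
iadd       -5
ineg       5
bipush 12  5 12
idiv       0
bipush -7  0 -7
bipush 64  0 -7 64
iadd       0 57
isub       -57
bipush 5   -57 5
isub       -62
bipush -6  -62 -6
irem       -2
ineg       2
bipush -4  2 -4
ineg       2 4
irem       2
bipush 0   2 0
isub       2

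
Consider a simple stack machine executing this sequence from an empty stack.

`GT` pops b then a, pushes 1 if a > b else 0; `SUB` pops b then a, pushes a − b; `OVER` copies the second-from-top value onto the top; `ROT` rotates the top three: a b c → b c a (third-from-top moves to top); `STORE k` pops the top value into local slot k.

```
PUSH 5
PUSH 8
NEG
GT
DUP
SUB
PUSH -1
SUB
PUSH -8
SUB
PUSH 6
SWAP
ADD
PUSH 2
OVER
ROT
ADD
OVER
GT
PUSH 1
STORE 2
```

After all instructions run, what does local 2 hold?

PUSH 5  : [5]
PUSH 8  : [5, 8]
NEG     : [5, -8]
GT      : [1]
DUP     : [1, 1]
SUB     : [0]
PUSH -1 : [0, -1]
SUB     : [1]
PUSH -8 : [1, -8]
SUB     : [9]
PUSH 6  : [9, 6]
SWAP    : [6, 9]
ADD     : [15]
PUSH 2  : [15, 2]
OVER    : [15, 2, 15]
ROT     : [2, 15, 15]
ADD     : [2, 30]
OVER    : [2, 30, 2]
GT      : [2, 1]
PUSH 1  : [2, 1, 1]
STORE 2 : [2, 1]

1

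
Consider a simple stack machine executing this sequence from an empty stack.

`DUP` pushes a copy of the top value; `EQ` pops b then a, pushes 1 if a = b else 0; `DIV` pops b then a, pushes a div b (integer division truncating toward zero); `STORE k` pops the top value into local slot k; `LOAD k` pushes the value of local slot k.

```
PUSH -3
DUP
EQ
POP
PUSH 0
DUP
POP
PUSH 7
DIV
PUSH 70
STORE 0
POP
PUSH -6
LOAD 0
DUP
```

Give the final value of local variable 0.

PUSH -3  [-3]
DUP      [-3, -3]
EQ       [1]
POP      []
PUSH 0   [0]
DUP      [0, 0]
POP      [0]
PUSH 7   [0, 7]
DIV      [0]
PUSH 70  [0, 70]
STORE 0  [0]
POP      []
PUSH -6  [-6]
LOAD 0   [-6, 70]
DUP      [-6, 70, 70]

70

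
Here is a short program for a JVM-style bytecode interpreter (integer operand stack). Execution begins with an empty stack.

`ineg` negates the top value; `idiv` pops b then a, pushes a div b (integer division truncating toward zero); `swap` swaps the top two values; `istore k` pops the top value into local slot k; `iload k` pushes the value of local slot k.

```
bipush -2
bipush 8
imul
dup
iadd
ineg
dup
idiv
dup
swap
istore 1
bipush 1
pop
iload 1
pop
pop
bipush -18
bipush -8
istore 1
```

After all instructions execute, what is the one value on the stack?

-18

bipush -2  -> [-2]
bipush 8   -> [-2, 8]
imul       -> [-16]
dup        -> [-16, -16]
iadd       -> [-32]
ineg       -> [32]
dup        -> [32, 32]
idiv       -> [1]
dup        -> [1, 1]
swap       -> [1, 1]
istore 1   -> [1]
bipush 1   -> [1, 1]
pop        -> [1]
iload 1    -> [1, 1]
pop        -> [1]
pop        -> []
bipush -18 -> [-18]
bipush -8  -> [-18, -8]
istore 1   -> [-18]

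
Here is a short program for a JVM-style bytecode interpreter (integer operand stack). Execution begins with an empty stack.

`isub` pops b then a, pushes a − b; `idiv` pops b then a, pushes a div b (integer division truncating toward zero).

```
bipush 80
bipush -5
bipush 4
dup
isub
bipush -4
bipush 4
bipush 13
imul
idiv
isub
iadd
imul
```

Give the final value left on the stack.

-400

bipush 80 → [80]
bipush -5 → [80, -5]
bipush 4  → [80, -5, 4]
dup       → [80, -5, 4, 4]
isub      → [80, -5, 0]
bipush -4 → [80, -5, 0, -4]
bipush 4  → [80, -5, 0, -4, 4]
bipush 13 → [80, -5, 0, -4, 4, 13]
imul      → [80, -5, 0, -4, 52]
idiv      → [80, -5, 0, 0]
isub      → [80, -5, 0]
iadd      → [80, -5]
imul      → [-400]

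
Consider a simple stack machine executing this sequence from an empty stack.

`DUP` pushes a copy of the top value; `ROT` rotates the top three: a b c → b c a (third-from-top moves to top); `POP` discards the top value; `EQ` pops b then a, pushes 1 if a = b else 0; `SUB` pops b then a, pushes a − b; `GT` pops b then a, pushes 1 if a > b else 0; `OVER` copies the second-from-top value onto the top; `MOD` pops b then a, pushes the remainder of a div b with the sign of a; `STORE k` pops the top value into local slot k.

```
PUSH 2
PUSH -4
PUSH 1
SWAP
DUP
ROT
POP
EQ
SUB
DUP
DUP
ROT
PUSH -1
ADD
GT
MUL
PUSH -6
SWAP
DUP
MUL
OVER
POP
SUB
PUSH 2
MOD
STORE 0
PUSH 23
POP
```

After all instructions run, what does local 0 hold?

-1

PUSH 2  → [2]
PUSH -4 → [2, -4]
PUSH 1  → [2, -4, 1]
SWAP    → [2, 1, -4]
DUP     → [2, 1, -4, -4]
ROT     → [2, -4, -4, 1]
POP     → [2, -4, -4]
EQ      → [2, 1]
SUB     → [1]
DUP     → [1, 1]
DUP     → [1, 1, 1]
ROT     → [1, 1, 1]
PUSH -1 → [1, 1, 1, -1]
ADD     → [1, 1, 0]
GT      → [1, 1]
MUL     → [1]
PUSH -6 → [1, -6]
SWAP    → [-6, 1]
DUP     → [-6, 1, 1]
MUL     → [-6, 1]
OVER    → [-6, 1, -6]
POP     → [-6, 1]
SUB     → [-7]
PUSH 2  → [-7, 2]
MOD     → [-1]
STORE 0 → []
PUSH 23 → [23]
POP     → []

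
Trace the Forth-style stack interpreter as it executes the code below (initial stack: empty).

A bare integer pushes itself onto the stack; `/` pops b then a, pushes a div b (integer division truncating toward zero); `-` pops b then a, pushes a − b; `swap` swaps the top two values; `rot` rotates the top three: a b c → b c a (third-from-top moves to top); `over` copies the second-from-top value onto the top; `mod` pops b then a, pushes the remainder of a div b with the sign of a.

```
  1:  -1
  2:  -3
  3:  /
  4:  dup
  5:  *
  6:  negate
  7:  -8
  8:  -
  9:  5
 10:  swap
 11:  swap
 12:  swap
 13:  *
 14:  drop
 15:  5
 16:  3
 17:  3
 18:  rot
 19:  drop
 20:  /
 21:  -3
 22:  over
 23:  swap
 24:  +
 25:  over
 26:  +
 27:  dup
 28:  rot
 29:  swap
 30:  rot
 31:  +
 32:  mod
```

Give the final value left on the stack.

1

-1     : [-1]
-3     : [-1, -3]
/      : [0]
dup    : [0, 0]
*      : [0]
negate : [0]
-8     : [0, -8]
-      : [8]
5      : [8, 5]
swap   : [5, 8]
swap   : [8, 5]
swap   : [5, 8]
*      : [40]
drop   : []
5      : [5]
3      : [5, 3]
3      : [5, 3, 3]
rot    : [3, 3, 5]
drop   : [3, 3]
/      : [1]
-3     : [1, -3]
over   : [1, -3, 1]
swap   : [1, 1, -3]
+      : [1, -2]
over   : [1, -2, 1]
+      : [1, -1]
dup    : [1, -1, -1]
rot    : [-1, -1, 1]
swap   : [-1, 1, -1]
rot    : [1, -1, -1]
+      : [1, -2]
mod    : [1]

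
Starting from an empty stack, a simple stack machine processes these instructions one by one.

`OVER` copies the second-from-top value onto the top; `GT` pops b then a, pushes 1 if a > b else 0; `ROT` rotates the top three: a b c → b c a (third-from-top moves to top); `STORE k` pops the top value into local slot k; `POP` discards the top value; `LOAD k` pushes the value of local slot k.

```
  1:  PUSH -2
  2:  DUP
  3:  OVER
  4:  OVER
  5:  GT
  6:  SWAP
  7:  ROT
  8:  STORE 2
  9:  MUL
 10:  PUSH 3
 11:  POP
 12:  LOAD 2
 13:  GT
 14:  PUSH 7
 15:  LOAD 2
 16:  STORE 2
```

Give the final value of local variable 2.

-2

PUSH -2 : -2
DUP     : -2 -2
OVER    : -2 -2 -2
OVER    : -2 -2 -2 -2
GT      : -2 -2 0
SWAP    : -2 0 -2
ROT     : 0 -2 -2
STORE 2 : 0 -2
MUL     : 0
PUSH 3  : 0 3
POP     : 0
LOAD 2  : 0 -2
GT      : 1
PUSH 7  : 1 7
LOAD 2  : 1 7 -2
STORE 2 : 1 7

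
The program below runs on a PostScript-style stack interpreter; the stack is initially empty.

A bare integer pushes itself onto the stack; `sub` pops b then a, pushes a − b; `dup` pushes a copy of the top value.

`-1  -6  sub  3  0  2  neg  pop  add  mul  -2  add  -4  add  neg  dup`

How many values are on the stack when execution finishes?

2

-1  : [-1]
-6  : [-1, -6]
sub : [5]
3   : [5, 3]
0   : [5, 3, 0]
2   : [5, 3, 0, 2]
neg : [5, 3, 0, -2]
pop : [5, 3, 0]
add : [5, 3]
mul : [15]
-2  : [15, -2]
add : [13]
-4  : [13, -4]
add : [9]
neg : [-9]
dup : [-9, -9]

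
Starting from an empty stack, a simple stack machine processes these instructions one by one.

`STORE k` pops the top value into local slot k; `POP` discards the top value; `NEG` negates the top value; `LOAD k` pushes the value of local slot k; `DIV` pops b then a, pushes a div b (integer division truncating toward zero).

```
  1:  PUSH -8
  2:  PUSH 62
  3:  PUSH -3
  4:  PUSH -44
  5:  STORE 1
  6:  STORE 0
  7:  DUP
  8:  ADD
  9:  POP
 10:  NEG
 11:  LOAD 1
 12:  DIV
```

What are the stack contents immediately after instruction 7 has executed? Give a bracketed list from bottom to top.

PUSH -8  : -8
PUSH 62  : -8 62
PUSH -3  : -8 62 -3
PUSH -44 : -8 62 -3 -44
STORE 1  : -8 62 -3
STORE 0  : -8 62
DUP      : -8 62 62

[-8, 62, 62]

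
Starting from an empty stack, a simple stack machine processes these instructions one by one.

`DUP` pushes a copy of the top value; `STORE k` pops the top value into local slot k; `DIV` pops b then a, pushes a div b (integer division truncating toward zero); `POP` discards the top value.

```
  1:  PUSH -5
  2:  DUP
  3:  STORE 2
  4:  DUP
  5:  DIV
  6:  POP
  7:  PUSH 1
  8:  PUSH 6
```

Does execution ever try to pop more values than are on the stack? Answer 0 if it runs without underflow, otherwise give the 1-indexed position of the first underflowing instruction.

0

PUSH -5 -> -5
DUP     -> -5 -5
STORE 2 -> -5
DUP     -> -5 -5
DIV     -> 1
POP     -> (empty)
PUSH 1  -> 1
PUSH 6  -> 1 6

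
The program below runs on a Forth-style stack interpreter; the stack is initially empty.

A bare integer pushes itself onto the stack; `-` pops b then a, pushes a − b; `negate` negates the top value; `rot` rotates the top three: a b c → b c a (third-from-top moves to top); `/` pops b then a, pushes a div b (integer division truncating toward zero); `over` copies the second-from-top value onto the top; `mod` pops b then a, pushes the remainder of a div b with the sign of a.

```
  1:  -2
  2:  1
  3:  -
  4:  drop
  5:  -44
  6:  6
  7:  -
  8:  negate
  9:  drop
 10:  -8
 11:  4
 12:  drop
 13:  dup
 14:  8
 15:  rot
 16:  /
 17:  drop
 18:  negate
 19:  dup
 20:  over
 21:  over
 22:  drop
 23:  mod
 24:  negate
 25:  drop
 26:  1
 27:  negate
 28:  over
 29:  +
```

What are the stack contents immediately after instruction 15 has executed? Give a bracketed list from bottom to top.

[-8, 8, -8]

-2     -> -2
1      -> -2 1
-      -> -3
drop   -> (empty)
-44    -> -44
6      -> -44 6
-      -> -50
negate -> 50
drop   -> (empty)
-8     -> -8
4      -> -8 4
drop   -> -8
dup    -> -8 -8
8      -> -8 -8 8
rot    -> -8 8 -8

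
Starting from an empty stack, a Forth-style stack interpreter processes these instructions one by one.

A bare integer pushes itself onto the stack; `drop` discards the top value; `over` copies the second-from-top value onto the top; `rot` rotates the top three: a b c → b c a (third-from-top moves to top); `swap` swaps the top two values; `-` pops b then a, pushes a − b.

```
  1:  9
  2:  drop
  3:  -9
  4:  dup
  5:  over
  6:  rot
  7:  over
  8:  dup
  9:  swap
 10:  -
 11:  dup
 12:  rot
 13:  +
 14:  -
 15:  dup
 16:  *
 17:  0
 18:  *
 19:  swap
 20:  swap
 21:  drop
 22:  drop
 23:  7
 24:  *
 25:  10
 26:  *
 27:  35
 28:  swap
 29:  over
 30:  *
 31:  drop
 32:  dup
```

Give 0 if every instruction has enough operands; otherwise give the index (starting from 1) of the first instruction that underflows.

0

9    -> 9
drop -> (empty)
-9   -> -9
dup  -> -9 -9
over -> -9 -9 -9
rot  -> -9 -9 -9
over -> -9 -9 -9 -9
dup  -> -9 -9 -9 -9 -9
swap -> -9 -9 -9 -9 -9
-    -> -9 -9 -9 0
dup  -> -9 -9 -9 0 0
rot  -> -9 -9 0 0 -9
+    -> -9 -9 0 -9
-    -> -9 -9 9
dup  -> -9 -9 9 9
*    -> -9 -9 81
0    -> -9 -9 81 0
*    -> -9 -9 0
swap -> -9 0 -9
swap -> -9 -9 0
drop -> -9 -9
drop -> -9
7    -> -9 7
*    -> -63
10   -> -63 10
*    -> -630
35   -> -630 35
swap -> 35 -630
over -> 35 -630 35
*    -> 35 -22050
drop -> 35
dup  -> 35 35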